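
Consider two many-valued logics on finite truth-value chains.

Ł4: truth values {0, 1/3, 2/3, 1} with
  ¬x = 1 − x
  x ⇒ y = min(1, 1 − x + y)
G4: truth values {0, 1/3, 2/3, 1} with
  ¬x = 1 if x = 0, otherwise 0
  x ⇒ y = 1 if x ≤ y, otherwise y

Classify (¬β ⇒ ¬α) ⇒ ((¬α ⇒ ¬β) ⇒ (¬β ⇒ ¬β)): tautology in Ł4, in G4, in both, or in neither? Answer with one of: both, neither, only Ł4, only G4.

both

In Ł4: every assignment gives 1 — tautology.
In G4: every assignment gives 1 — tautology.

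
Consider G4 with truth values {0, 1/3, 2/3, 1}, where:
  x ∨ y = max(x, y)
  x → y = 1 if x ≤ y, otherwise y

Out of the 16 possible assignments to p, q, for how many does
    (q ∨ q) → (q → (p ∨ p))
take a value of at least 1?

10

p = 0, q = 0 ↦ 1  ≥
p = 0, q = 1/3 ↦ 0  <
p = 0, q = 2/3 ↦ 0  <
p = 0, q = 1 ↦ 0  <
p = 1/3, q = 0 ↦ 1  ≥
p = 1/3, q = 1/3 ↦ 1  ≥
p = 1/3, q = 2/3 ↦ 1/3  <
p = 1/3, q = 1 ↦ 1/3  <
p = 2/3, q = 0 ↦ 1  ≥
p = 2/3, q = 1/3 ↦ 1  ≥
p = 2/3, q = 2/3 ↦ 1  ≥
p = 2/3, q = 1 ↦ 2/3  <
p = 1, q = 0 ↦ 1  ≥
p = 1, q = 1/3 ↦ 1  ≥
p = 1, q = 2/3 ↦ 1  ≥
p = 1, q = 1 ↦ 1  ≥
So 10 of the 16 assignments meet the threshold.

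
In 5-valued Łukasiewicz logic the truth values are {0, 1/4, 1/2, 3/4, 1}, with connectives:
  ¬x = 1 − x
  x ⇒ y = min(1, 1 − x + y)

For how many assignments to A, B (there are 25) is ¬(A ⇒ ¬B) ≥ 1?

1

value 1: 1 assignment (counts)
value 3/4: 2 assignments
value 1/2: 3 assignments
value 1/4: 4 assignments
value 0: 15 assignments
So 1 of the 25 assignments meets the threshold.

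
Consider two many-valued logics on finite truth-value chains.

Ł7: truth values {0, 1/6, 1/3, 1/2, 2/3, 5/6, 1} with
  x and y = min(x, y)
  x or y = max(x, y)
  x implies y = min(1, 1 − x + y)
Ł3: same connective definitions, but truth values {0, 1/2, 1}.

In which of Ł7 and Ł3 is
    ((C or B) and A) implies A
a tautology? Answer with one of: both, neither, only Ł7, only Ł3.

both

In Ł7: every assignment gives 1 — tautology.
In Ł3: every assignment gives 1 — tautology.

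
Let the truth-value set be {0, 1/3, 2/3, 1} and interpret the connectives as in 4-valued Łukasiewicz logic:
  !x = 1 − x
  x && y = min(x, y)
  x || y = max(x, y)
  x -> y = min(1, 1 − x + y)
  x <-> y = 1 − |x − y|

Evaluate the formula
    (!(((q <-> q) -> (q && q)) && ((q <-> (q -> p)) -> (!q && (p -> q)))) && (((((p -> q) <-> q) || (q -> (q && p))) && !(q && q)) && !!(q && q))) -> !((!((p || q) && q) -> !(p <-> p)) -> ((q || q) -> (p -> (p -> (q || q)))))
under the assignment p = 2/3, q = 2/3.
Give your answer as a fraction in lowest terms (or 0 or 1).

2/3

q <-> q = 2/3 <-> 2/3 = 1
q && q = 2/3 && 2/3 = 2/3
(q <-> q) -> (q && q) = 1 -> 2/3 = 2/3
q -> p = 2/3 -> 2/3 = 1
q <-> (q -> p) = 2/3 <-> 1 = 2/3
!q = !2/3 = 1/3
p -> q = 2/3 -> 2/3 = 1
!q && (p -> q) = 1/3 && 1 = 1/3
(q <-> (q -> p)) -> (!q && (p -> q)) = 2/3 -> 1/3 = 2/3
((q <-> q) -> (q && q)) && ((q <-> (q -> p)) -> (!q && (p -> q))) = 2/3 && 2/3 = 2/3
!(((q <-> q) -> (q && q)) && ((q <-> (q -> p)) -> (!q && (p -> q)))) = !2/3 = 1/3
p -> q = 2/3 -> 2/3 = 1
(p -> q) <-> q = 1 <-> 2/3 = 2/3
q && p = 2/3 && 2/3 = 2/3
q -> (q && p) = 2/3 -> 2/3 = 1
((p -> q) <-> q) || (q -> (q && p)) = 2/3 || 1 = 1
q && q = 2/3 && 2/3 = 2/3
!(q && q) = !2/3 = 1/3
(((p -> q) <-> q) || (q -> (q && p))) && !(q && q) = 1 && 1/3 = 1/3
q && q = 2/3 && 2/3 = 2/3
!(q && q) = !2/3 = 1/3
!!(q && q) = !1/3 = 2/3
((((p -> q) <-> q) || (q -> (q && p))) && !(q && q)) && !!(q && q) = 1/3 && 2/3 = 1/3
!(((q <-> q) -> (q && q)) && ((q <-> (q -> p)) -> (!q && (p -> q)))) && (((((p -> q) <-> q) || (q -> (q && p))) && !(q && q)) && !!(q && q)) = 1/3 && 1/3 = 1/3
p || q = 2/3 || 2/3 = 2/3
(p || q) && q = 2/3 && 2/3 = 2/3
!((p || q) && q) = !2/3 = 1/3
p <-> p = 2/3 <-> 2/3 = 1
!(p <-> p) = !1 = 0
!((p || q) && q) -> !(p <-> p) = 1/3 -> 0 = 2/3
q || q = 2/3 || 2/3 = 2/3
q || q = 2/3 || 2/3 = 2/3
p -> (q || q) = 2/3 -> 2/3 = 1
p -> (p -> (q || q)) = 2/3 -> 1 = 1
(q || q) -> (p -> (p -> (q || q))) = 2/3 -> 1 = 1
(!((p || q) && q) -> !(p <-> p)) -> ((q || q) -> (p -> (p -> (q || q)))) = 2/3 -> 1 = 1
!((!((p || q) && q) -> !(p <-> p)) -> ((q || q) -> (p -> (p -> (q || q))))) = !1 = 0
(!(((q <-> q) -> (q && q)) && ((q <-> (q -> p)) -> (!q && (p -> q)))) && (((((p -> q) <-> q) || (q -> (q && p))) && !(q && q)) && !!(q && q))) -> !((!((p || q) && q) -> !(p <-> p)) -> ((q || q) -> (p -> (p -> (q || q))))) = 1/3 -> 0 = 2/3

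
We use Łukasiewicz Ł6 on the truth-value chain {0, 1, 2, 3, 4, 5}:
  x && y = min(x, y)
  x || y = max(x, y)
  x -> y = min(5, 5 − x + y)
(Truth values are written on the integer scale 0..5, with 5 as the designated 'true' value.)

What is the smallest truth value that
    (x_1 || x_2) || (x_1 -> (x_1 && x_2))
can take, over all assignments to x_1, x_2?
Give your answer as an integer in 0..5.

3

Take x_1 = 2, x_2 = 0:
x_1 || x_2 = 2 || 0 = 2
x_1 && x_2 = 2 && 0 = 0
x_1 -> (x_1 && x_2) = 2 -> 0 = 3
(x_1 || x_2) || (x_1 -> (x_1 && x_2)) = 2 || 3 = 3
No assignment yields a value below 3, so this is the minimum.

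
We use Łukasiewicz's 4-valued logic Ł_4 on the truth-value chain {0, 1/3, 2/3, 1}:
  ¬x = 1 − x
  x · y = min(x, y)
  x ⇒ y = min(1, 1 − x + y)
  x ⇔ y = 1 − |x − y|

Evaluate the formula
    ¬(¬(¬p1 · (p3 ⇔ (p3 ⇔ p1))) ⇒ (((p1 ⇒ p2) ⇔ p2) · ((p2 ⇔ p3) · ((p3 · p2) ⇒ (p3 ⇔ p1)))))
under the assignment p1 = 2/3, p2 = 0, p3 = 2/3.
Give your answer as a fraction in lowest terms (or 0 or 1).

¬p1 = ¬2/3 = 1/3
p3 ⇔ p1 = 2/3 ⇔ 2/3 = 1
p3 ⇔ (p3 ⇔ p1) = 2/3 ⇔ 1 = 2/3
¬p1 · (p3 ⇔ (p3 ⇔ p1)) = 1/3 · 2/3 = 1/3
¬(¬p1 · (p3 ⇔ (p3 ⇔ p1))) = ¬1/3 = 2/3
p1 ⇒ p2 = 2/3 ⇒ 0 = 1/3
(p1 ⇒ p2) ⇔ p2 = 1/3 ⇔ 0 = 2/3
p2 ⇔ p3 = 0 ⇔ 2/3 = 1/3
p3 · p2 = 2/3 · 0 = 0
p3 ⇔ p1 = 2/3 ⇔ 2/3 = 1
(p3 · p2) ⇒ (p3 ⇔ p1) = 0 ⇒ 1 = 1
(p2 ⇔ p3) · ((p3 · p2) ⇒ (p3 ⇔ p1)) = 1/3 · 1 = 1/3
((p1 ⇒ p2) ⇔ p2) · ((p2 ⇔ p3) · ((p3 · p2) ⇒ (p3 ⇔ p1))) = 2/3 · 1/3 = 1/3
¬(¬p1 · (p3 ⇔ (p3 ⇔ p1))) ⇒ (((p1 ⇒ p2) ⇔ p2) · ((p2 ⇔ p3) · ((p3 · p2) ⇒ (p3 ⇔ p1)))) = 2/3 ⇒ 1/3 = 2/3
¬(¬(¬p1 · (p3 ⇔ (p3 ⇔ p1))) ⇒ (((p1 ⇒ p2) ⇔ p2) · ((p2 ⇔ p3) · ((p3 · p2) ⇒ (p3 ⇔ p1))))) = ¬2/3 = 1/3

1/3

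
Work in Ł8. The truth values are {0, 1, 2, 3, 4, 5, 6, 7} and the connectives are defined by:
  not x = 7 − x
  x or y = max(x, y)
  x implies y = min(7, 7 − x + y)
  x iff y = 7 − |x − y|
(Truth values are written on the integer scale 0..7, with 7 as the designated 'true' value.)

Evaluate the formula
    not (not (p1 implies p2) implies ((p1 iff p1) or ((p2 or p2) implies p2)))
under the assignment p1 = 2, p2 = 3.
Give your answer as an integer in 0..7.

p1 implies p2 = 2 implies 3 = 7
not (p1 implies p2) = not 7 = 0
p1 iff p1 = 2 iff 2 = 7
p2 or p2 = 3 or 3 = 3
(p2 or p2) implies p2 = 3 implies 3 = 7
(p1 iff p1) or ((p2 or p2) implies p2) = 7 or 7 = 7
not (p1 implies p2) implies ((p1 iff p1) or ((p2 or p2) implies p2)) = 0 implies 7 = 7
not (not (p1 implies p2) implies ((p1 iff p1) or ((p2 or p2) implies p2))) = not 7 = 0

0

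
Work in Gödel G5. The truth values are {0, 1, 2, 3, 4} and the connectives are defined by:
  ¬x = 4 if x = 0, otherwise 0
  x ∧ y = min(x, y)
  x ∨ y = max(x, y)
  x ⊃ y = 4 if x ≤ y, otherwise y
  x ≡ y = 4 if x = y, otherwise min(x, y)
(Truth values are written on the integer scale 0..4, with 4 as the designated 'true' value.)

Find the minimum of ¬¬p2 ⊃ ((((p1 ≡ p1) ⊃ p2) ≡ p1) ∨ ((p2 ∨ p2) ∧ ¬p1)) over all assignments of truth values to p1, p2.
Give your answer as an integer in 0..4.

Take p1 = 0, p2 = 1:
¬p2 = ¬1 = 0
¬¬p2 = ¬0 = 4
p1 ≡ p1 = 0 ≡ 0 = 4
(p1 ≡ p1) ⊃ p2 = 4 ⊃ 1 = 1
((p1 ≡ p1) ⊃ p2) ≡ p1 = 1 ≡ 0 = 0
p2 ∨ p2 = 1 ∨ 1 = 1
¬p1 = ¬0 = 4
(p2 ∨ p2) ∧ ¬p1 = 1 ∧ 4 = 1
(((p1 ≡ p1) ⊃ p2) ≡ p1) ∨ ((p2 ∨ p2) ∧ ¬p1) = 0 ∨ 1 = 1
¬¬p2 ⊃ ((((p1 ≡ p1) ⊃ p2) ≡ p1) ∨ ((p2 ∨ p2) ∧ ¬p1)) = 4 ⊃ 1 = 1
No assignment yields a value below 1, so this is the minimum.

1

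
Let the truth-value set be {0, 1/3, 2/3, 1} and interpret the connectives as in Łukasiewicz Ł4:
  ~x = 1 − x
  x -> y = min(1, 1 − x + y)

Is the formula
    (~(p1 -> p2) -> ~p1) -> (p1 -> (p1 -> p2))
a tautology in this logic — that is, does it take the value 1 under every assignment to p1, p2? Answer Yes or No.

p1 = 0, p2 = 0 ↦ 1
p1 = 0, p2 = 1/3 ↦ 1
p1 = 0, p2 = 2/3 ↦ 1
p1 = 0, p2 = 1 ↦ 1
p1 = 1/3, p2 = 0 ↦ 1
p1 = 1/3, p2 = 1/3 ↦ 1
p1 = 1/3, p2 = 2/3 ↦ 1
p1 = 1/3, p2 = 1 ↦ 1
p1 = 2/3, p2 = 0 ↦ 1
p1 = 2/3, p2 = 1/3 ↦ 1
p1 = 2/3, p2 = 2/3 ↦ 1
p1 = 2/3, p2 = 1 ↦ 1
p1 = 1, p2 = 0 ↦ 1
p1 = 1, p2 = 1/3 ↦ 1
p1 = 1, p2 = 2/3 ↦ 1
p1 = 1, p2 = 1 ↦ 1
Every assignment gives a value ≥ 1.

Yes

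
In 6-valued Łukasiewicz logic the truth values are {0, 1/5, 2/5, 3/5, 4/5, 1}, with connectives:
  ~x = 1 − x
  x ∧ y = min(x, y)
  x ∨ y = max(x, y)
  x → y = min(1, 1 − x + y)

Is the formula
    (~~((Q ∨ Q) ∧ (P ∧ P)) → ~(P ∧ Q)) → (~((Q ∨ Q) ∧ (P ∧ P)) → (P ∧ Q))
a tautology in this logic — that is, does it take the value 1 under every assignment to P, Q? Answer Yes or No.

No

Counterexample: take P = 0, Q = 0.
Q ∨ Q = 0 ∨ 0 = 0
P ∧ P = 0 ∧ 0 = 0
(Q ∨ Q) ∧ (P ∧ P) = 0 ∧ 0 = 0
~((Q ∨ Q) ∧ (P ∧ P)) = ~0 = 1
~~((Q ∨ Q) ∧ (P ∧ P)) = ~1 = 0
P ∧ Q = 0 ∧ 0 = 0
~(P ∧ Q) = ~0 = 1
~~((Q ∨ Q) ∧ (P ∧ P)) → ~(P ∧ Q) = 0 → 1 = 1
Q ∨ Q = 0 ∨ 0 = 0
P ∧ P = 0 ∧ 0 = 0
(Q ∨ Q) ∧ (P ∧ P) = 0 ∧ 0 = 0
~((Q ∨ Q) ∧ (P ∧ P)) = ~0 = 1
P ∧ Q = 0 ∧ 0 = 0
~((Q ∨ Q) ∧ (P ∧ P)) → (P ∧ Q) = 1 → 0 = 0
(~~((Q ∨ Q) ∧ (P ∧ P)) → ~(P ∧ Q)) → (~((Q ∨ Q) ∧ (P ∧ P)) → (P ∧ Q)) = 1 → 0 = 0
This gives 0 ≠ 1.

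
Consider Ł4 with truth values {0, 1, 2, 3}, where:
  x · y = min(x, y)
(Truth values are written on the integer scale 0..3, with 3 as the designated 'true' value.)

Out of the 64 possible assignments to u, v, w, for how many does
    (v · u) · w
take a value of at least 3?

1

value 3: 1 assignment (counts)
value 2: 7 assignments
value 1: 19 assignments
value 0: 37 assignments
So 1 of the 64 assignments meets the threshold.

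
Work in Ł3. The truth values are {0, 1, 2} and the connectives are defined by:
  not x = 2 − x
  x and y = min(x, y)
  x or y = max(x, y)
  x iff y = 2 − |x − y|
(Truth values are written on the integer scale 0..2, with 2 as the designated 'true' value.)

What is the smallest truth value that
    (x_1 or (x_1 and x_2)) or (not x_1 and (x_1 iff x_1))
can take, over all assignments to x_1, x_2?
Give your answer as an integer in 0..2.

Take x_1 = 1, x_2 = 0:
x_1 and x_2 = 1 and 0 = 0
x_1 or (x_1 and x_2) = 1 or 0 = 1
not x_1 = not 1 = 1
x_1 iff x_1 = 1 iff 1 = 2
not x_1 and (x_1 iff x_1) = 1 and 2 = 1
(x_1 or (x_1 and x_2)) or (not x_1 and (x_1 iff x_1)) = 1 or 1 = 1
No assignment yields a value below 1, so this is the minimum.

1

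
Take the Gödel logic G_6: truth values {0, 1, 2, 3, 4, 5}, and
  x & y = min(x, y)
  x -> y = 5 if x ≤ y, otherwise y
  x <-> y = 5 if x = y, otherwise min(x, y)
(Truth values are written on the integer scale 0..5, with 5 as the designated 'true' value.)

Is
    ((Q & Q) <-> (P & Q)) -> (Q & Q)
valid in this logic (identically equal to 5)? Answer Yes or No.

No

Counterexample: take P = 0, Q = 0.
Q & Q = 0 & 0 = 0
P & Q = 0 & 0 = 0
(Q & Q) <-> (P & Q) = 0 <-> 0 = 5
Q & Q = 0 & 0 = 0
((Q & Q) <-> (P & Q)) -> (Q & Q) = 5 -> 0 = 0
This gives 0 ≠ 5.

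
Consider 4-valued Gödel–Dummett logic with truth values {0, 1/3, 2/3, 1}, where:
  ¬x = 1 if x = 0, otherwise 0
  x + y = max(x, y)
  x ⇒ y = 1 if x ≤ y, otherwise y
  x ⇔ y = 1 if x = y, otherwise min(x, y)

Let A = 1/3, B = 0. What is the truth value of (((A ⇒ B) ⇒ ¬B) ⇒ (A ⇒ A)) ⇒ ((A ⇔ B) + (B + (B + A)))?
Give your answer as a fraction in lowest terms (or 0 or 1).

A ⇒ B = 1/3 ⇒ 0 = 0
¬B = ¬0 = 1
(A ⇒ B) ⇒ ¬B = 0 ⇒ 1 = 1
A ⇒ A = 1/3 ⇒ 1/3 = 1
((A ⇒ B) ⇒ ¬B) ⇒ (A ⇒ A) = 1 ⇒ 1 = 1
A ⇔ B = 1/3 ⇔ 0 = 0
B + A = 0 + 1/3 = 1/3
B + (B + A) = 0 + 1/3 = 1/3
(A ⇔ B) + (B + (B + A)) = 0 + 1/3 = 1/3
(((A ⇒ B) ⇒ ¬B) ⇒ (A ⇒ A)) ⇒ ((A ⇔ B) + (B + (B + A))) = 1 ⇒ 1/3 = 1/3

1/3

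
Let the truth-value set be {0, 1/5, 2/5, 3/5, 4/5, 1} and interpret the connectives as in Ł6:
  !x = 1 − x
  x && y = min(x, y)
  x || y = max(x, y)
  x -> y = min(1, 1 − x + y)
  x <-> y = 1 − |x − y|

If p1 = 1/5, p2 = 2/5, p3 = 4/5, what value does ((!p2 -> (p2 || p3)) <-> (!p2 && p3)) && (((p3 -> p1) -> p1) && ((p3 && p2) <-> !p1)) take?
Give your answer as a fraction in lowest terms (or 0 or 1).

3/5

!p2 = !2/5 = 3/5
p2 || p3 = 2/5 || 4/5 = 4/5
!p2 -> (p2 || p3) = 3/5 -> 4/5 = 1
!p2 = !2/5 = 3/5
!p2 && p3 = 3/5 && 4/5 = 3/5
(!p2 -> (p2 || p3)) <-> (!p2 && p3) = 1 <-> 3/5 = 3/5
p3 -> p1 = 4/5 -> 1/5 = 2/5
(p3 -> p1) -> p1 = 2/5 -> 1/5 = 4/5
p3 && p2 = 4/5 && 2/5 = 2/5
!p1 = !1/5 = 4/5
(p3 && p2) <-> !p1 = 2/5 <-> 4/5 = 3/5
((p3 -> p1) -> p1) && ((p3 && p2) <-> !p1) = 4/5 && 3/5 = 3/5
((!p2 -> (p2 || p3)) <-> (!p2 && p3)) && (((p3 -> p1) -> p1) && ((p3 && p2) <-> !p1)) = 3/5 && 3/5 = 3/5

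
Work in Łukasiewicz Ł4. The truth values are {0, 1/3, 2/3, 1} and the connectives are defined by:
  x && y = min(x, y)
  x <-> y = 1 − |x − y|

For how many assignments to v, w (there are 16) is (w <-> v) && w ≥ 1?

1

v = 0, w = 0 ↦ 0  <
v = 0, w = 1/3 ↦ 1/3  <
v = 0, w = 2/3 ↦ 1/3  <
v = 0, w = 1 ↦ 0  <
v = 1/3, w = 0 ↦ 0  <
v = 1/3, w = 1/3 ↦ 1/3  <
v = 1/3, w = 2/3 ↦ 2/3  <
v = 1/3, w = 1 ↦ 1/3  <
v = 2/3, w = 0 ↦ 0  <
v = 2/3, w = 1/3 ↦ 1/3  <
v = 2/3, w = 2/3 ↦ 2/3  <
v = 2/3, w = 1 ↦ 2/3  <
v = 1, w = 0 ↦ 0  <
v = 1, w = 1/3 ↦ 1/3  <
v = 1, w = 2/3 ↦ 2/3  <
v = 1, w = 1 ↦ 1  ≥
So 1 of the 16 assignments meets the threshold.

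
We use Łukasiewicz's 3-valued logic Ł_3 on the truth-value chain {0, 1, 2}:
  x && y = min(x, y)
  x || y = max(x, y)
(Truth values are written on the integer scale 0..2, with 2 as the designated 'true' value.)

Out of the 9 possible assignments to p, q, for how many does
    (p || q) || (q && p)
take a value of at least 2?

p = 0, q = 0 ↦ 0  <
p = 0, q = 1 ↦ 1  <
p = 0, q = 2 ↦ 2  ≥
p = 1, q = 0 ↦ 1  <
p = 1, q = 1 ↦ 1  <
p = 1, q = 2 ↦ 2  ≥
p = 2, q = 0 ↦ 2  ≥
p = 2, q = 1 ↦ 2  ≥
p = 2, q = 2 ↦ 2  ≥
So 5 of the 9 assignments meet the threshold.

5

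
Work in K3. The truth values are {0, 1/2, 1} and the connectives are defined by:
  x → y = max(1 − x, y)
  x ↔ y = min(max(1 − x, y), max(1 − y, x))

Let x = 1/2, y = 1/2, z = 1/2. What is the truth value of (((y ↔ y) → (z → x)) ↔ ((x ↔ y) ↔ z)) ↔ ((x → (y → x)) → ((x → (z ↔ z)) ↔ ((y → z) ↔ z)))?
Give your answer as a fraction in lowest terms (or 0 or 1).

1/2

y ↔ y = 1/2 ↔ 1/2 = 1/2
z → x = 1/2 → 1/2 = 1/2
(y ↔ y) → (z → x) = 1/2 → 1/2 = 1/2
x ↔ y = 1/2 ↔ 1/2 = 1/2
(x ↔ y) ↔ z = 1/2 ↔ 1/2 = 1/2
((y ↔ y) → (z → x)) ↔ ((x ↔ y) ↔ z) = 1/2 ↔ 1/2 = 1/2
y → x = 1/2 → 1/2 = 1/2
x → (y → x) = 1/2 → 1/2 = 1/2
z ↔ z = 1/2 ↔ 1/2 = 1/2
x → (z ↔ z) = 1/2 → 1/2 = 1/2
y → z = 1/2 → 1/2 = 1/2
(y → z) ↔ z = 1/2 ↔ 1/2 = 1/2
(x → (z ↔ z)) ↔ ((y → z) ↔ z) = 1/2 ↔ 1/2 = 1/2
(x → (y → x)) → ((x → (z ↔ z)) ↔ ((y → z) ↔ z)) = 1/2 → 1/2 = 1/2
(((y ↔ y) → (z → x)) ↔ ((x ↔ y) ↔ z)) ↔ ((x → (y → x)) → ((x → (z ↔ z)) ↔ ((y → z) ↔ z))) = 1/2 ↔ 1/2 = 1/2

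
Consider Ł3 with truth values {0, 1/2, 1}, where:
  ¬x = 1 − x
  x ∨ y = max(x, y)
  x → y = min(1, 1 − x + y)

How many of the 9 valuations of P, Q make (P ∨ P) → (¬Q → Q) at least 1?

P = 0, Q = 0 ↦ 1  ≥
P = 0, Q = 1/2 ↦ 1  ≥
P = 0, Q = 1 ↦ 1  ≥
P = 1/2, Q = 0 ↦ 1/2  <
P = 1/2, Q = 1/2 ↦ 1  ≥
P = 1/2, Q = 1 ↦ 1  ≥
P = 1, Q = 0 ↦ 0  <
P = 1, Q = 1/2 ↦ 1  ≥
P = 1, Q = 1 ↦ 1  ≥
So 7 of the 9 assignments meet the threshold.

7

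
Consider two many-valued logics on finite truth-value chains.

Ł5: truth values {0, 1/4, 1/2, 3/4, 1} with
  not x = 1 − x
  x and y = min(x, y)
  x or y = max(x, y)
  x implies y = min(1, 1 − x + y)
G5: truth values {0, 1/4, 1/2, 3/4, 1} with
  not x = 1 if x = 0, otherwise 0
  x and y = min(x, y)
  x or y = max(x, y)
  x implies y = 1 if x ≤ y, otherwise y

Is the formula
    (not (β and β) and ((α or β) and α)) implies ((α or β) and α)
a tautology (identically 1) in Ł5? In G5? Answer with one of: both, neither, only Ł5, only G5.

both

In Ł5: every assignment gives 1 — tautology.
In G5: every assignment gives 1 — tautology.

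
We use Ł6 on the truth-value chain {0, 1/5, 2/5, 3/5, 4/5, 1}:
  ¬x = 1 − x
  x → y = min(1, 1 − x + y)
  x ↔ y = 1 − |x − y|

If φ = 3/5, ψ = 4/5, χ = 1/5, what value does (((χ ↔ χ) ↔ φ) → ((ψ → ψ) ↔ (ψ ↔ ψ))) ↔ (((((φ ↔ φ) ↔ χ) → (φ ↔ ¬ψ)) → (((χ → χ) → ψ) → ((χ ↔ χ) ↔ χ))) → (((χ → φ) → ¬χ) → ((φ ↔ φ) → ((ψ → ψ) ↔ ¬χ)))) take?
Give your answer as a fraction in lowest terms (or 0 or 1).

1

χ ↔ χ = 1/5 ↔ 1/5 = 1
(χ ↔ χ) ↔ φ = 1 ↔ 3/5 = 3/5
ψ → ψ = 4/5 → 4/5 = 1
ψ ↔ ψ = 4/5 ↔ 4/5 = 1
(ψ → ψ) ↔ (ψ ↔ ψ) = 1 ↔ 1 = 1
((χ ↔ χ) ↔ φ) → ((ψ → ψ) ↔ (ψ ↔ ψ)) = 3/5 → 1 = 1
φ ↔ φ = 3/5 ↔ 3/5 = 1
(φ ↔ φ) ↔ χ = 1 ↔ 1/5 = 1/5
¬ψ = ¬4/5 = 1/5
φ ↔ ¬ψ = 3/5 ↔ 1/5 = 3/5
((φ ↔ φ) ↔ χ) → (φ ↔ ¬ψ) = 1/5 → 3/5 = 1
χ → χ = 1/5 → 1/5 = 1
(χ → χ) → ψ = 1 → 4/5 = 4/5
χ ↔ χ = 1/5 ↔ 1/5 = 1
(χ ↔ χ) ↔ χ = 1 ↔ 1/5 = 1/5
((χ → χ) → ψ) → ((χ ↔ χ) ↔ χ) = 4/5 → 1/5 = 2/5
(((φ ↔ φ) ↔ χ) → (φ ↔ ¬ψ)) → (((χ → χ) → ψ) → ((χ ↔ χ) ↔ χ)) = 1 → 2/5 = 2/5
χ → φ = 1/5 → 3/5 = 1
¬χ = ¬1/5 = 4/5
(χ → φ) → ¬χ = 1 → 4/5 = 4/5
φ ↔ φ = 3/5 ↔ 3/5 = 1
ψ → ψ = 4/5 → 4/5 = 1
¬χ = ¬1/5 = 4/5
(ψ → ψ) ↔ ¬χ = 1 ↔ 4/5 = 4/5
(φ ↔ φ) → ((ψ → ψ) ↔ ¬χ) = 1 → 4/5 = 4/5
((χ → φ) → ¬χ) → ((φ ↔ φ) → ((ψ → ψ) ↔ ¬χ)) = 4/5 → 4/5 = 1
((((φ ↔ φ) ↔ χ) → (φ ↔ ¬ψ)) → (((χ → χ) → ψ) → ((χ ↔ χ) ↔ χ))) → (((χ → φ) → ¬χ) → ((φ ↔ φ) → ((ψ → ψ) ↔ ¬χ))) = 2/5 → 1 = 1
(((χ ↔ χ) ↔ φ) → ((ψ → ψ) ↔ (ψ ↔ ψ))) ↔ (((((φ ↔ φ) ↔ χ) → (φ ↔ ¬ψ)) → (((χ → χ) → ψ) → ((χ ↔ χ) ↔ χ))) → (((χ → φ) → ¬χ) → ((φ ↔ φ) → ((ψ → ψ) ↔ ¬χ)))) = 1 ↔ 1 = 1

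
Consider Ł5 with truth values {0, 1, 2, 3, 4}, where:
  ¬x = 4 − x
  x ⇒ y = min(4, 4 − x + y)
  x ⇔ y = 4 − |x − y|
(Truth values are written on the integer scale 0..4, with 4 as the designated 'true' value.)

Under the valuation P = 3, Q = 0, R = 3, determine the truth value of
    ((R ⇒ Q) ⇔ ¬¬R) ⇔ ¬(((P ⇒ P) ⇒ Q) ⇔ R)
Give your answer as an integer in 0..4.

3

R ⇒ Q = 3 ⇒ 0 = 1
¬R = ¬3 = 1
¬¬R = ¬1 = 3
(R ⇒ Q) ⇔ ¬¬R = 1 ⇔ 3 = 2
P ⇒ P = 3 ⇒ 3 = 4
(P ⇒ P) ⇒ Q = 4 ⇒ 0 = 0
((P ⇒ P) ⇒ Q) ⇔ R = 0 ⇔ 3 = 1
¬(((P ⇒ P) ⇒ Q) ⇔ R) = ¬1 = 3
((R ⇒ Q) ⇔ ¬¬R) ⇔ ¬(((P ⇒ P) ⇒ Q) ⇔ R) = 2 ⇔ 3 = 3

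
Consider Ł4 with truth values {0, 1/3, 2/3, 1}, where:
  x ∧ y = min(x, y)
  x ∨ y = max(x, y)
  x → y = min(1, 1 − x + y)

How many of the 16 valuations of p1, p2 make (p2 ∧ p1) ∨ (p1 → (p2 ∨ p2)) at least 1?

p1 = 0, p2 = 0 ↦ 1  ≥
p1 = 0, p2 = 1/3 ↦ 1  ≥
p1 = 0, p2 = 2/3 ↦ 1  ≥
p1 = 0, p2 = 1 ↦ 1  ≥
p1 = 1/3, p2 = 0 ↦ 2/3  <
p1 = 1/3, p2 = 1/3 ↦ 1  ≥
p1 = 1/3, p2 = 2/3 ↦ 1  ≥
p1 = 1/3, p2 = 1 ↦ 1  ≥
p1 = 2/3, p2 = 0 ↦ 1/3  <
p1 = 2/3, p2 = 1/3 ↦ 2/3  <
p1 = 2/3, p2 = 2/3 ↦ 1  ≥
p1 = 2/3, p2 = 1 ↦ 1  ≥
p1 = 1, p2 = 0 ↦ 0  <
p1 = 1, p2 = 1/3 ↦ 1/3  <
p1 = 1, p2 = 2/3 ↦ 2/3  <
p1 = 1, p2 = 1 ↦ 1  ≥
So 10 of the 16 assignments meet the threshold.

10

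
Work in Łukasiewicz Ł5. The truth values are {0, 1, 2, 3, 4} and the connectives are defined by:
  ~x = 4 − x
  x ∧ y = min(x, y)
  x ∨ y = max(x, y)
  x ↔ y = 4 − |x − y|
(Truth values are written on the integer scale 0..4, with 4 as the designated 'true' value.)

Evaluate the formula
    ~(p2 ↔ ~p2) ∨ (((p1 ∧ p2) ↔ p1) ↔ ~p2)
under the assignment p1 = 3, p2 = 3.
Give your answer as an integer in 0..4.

2

~p2 = ~3 = 1
p2 ↔ ~p2 = 3 ↔ 1 = 2
~(p2 ↔ ~p2) = ~2 = 2
p1 ∧ p2 = 3 ∧ 3 = 3
(p1 ∧ p2) ↔ p1 = 3 ↔ 3 = 4
~p2 = ~3 = 1
((p1 ∧ p2) ↔ p1) ↔ ~p2 = 4 ↔ 1 = 1
~(p2 ↔ ~p2) ∨ (((p1 ∧ p2) ↔ p1) ↔ ~p2) = 2 ∨ 1 = 2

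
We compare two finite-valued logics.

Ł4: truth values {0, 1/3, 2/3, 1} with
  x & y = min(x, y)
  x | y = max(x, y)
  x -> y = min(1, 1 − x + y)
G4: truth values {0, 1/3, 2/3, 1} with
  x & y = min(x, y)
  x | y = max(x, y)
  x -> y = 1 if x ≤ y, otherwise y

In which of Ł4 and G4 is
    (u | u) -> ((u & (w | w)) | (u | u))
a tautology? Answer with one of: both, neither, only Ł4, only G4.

both

In Ł4: every assignment gives 1 — tautology.
In G4: every assignment gives 1 — tautology.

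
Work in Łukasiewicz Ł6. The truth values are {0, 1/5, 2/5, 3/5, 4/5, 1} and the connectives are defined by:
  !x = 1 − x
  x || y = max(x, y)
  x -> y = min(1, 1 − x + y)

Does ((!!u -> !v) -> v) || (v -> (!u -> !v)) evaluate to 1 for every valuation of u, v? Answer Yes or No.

Counterexample: take u = 0, v = 3/5.
!u = !0 = 1
!!u = !1 = 0
!v = !3/5 = 2/5
!!u -> !v = 0 -> 2/5 = 1
(!!u -> !v) -> v = 1 -> 3/5 = 3/5
!u = !0 = 1
!v = !3/5 = 2/5
!u -> !v = 1 -> 2/5 = 2/5
v -> (!u -> !v) = 3/5 -> 2/5 = 4/5
((!!u -> !v) -> v) || (v -> (!u -> !v)) = 3/5 || 4/5 = 4/5
This gives 4/5 ≠ 1.

No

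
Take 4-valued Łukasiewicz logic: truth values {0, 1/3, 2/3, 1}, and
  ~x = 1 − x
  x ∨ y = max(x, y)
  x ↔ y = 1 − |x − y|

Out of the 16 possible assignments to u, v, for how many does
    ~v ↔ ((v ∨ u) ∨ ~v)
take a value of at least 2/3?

u = 0, v = 0 ↦ 1  ≥
u = 0, v = 1/3 ↦ 1  ≥
u = 0, v = 2/3 ↦ 2/3  ≥
u = 0, v = 1 ↦ 0  <
u = 1/3, v = 0 ↦ 1  ≥
u = 1/3, v = 1/3 ↦ 1  ≥
u = 1/3, v = 2/3 ↦ 2/3  ≥
u = 1/3, v = 1 ↦ 0  <
u = 2/3, v = 0 ↦ 1  ≥
u = 2/3, v = 1/3 ↦ 1  ≥
u = 2/3, v = 2/3 ↦ 2/3  ≥
u = 2/3, v = 1 ↦ 0  <
u = 1, v = 0 ↦ 1  ≥
u = 1, v = 1/3 ↦ 2/3  ≥
u = 1, v = 2/3 ↦ 1/3  <
u = 1, v = 1 ↦ 0  <
So 11 of the 16 assignments meet the threshold.

11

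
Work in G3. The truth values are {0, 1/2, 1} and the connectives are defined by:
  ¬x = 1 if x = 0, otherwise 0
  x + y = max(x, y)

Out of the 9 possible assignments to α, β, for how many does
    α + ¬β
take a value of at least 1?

α = 0, β = 0 ↦ 1  ≥
α = 0, β = 1/2 ↦ 0  <
α = 0, β = 1 ↦ 0  <
α = 1/2, β = 0 ↦ 1  ≥
α = 1/2, β = 1/2 ↦ 1/2  <
α = 1/2, β = 1 ↦ 1/2  <
α = 1, β = 0 ↦ 1  ≥
α = 1, β = 1/2 ↦ 1  ≥
α = 1, β = 1 ↦ 1  ≥
So 5 of the 9 assignments meet the threshold.

5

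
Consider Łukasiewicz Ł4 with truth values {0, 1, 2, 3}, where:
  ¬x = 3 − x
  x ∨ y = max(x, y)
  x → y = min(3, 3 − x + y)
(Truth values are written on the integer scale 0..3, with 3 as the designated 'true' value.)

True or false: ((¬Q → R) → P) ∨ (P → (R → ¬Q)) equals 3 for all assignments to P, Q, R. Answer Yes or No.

Counterexample: take P = 1, Q = 3, R = 3.
¬Q = ¬3 = 0
¬Q → R = 0 → 3 = 3
(¬Q → R) → P = 3 → 1 = 1
¬Q = ¬3 = 0
R → ¬Q = 3 → 0 = 0
P → (R → ¬Q) = 1 → 0 = 2
((¬Q → R) → P) ∨ (P → (R → ¬Q)) = 1 ∨ 2 = 2
This gives 2 ≠ 3.

No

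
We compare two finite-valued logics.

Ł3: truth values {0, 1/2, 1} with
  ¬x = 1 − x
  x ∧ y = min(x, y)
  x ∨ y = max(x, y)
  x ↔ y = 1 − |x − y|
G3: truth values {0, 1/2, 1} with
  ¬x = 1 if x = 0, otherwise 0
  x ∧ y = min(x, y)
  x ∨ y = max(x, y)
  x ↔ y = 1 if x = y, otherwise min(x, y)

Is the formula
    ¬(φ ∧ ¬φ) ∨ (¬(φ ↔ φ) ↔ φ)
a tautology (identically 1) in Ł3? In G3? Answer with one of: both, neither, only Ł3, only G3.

In Ł3: at φ = 1/2 the value is 1/2 — not a tautology.
In G3: every assignment gives 1 — tautology.

only G3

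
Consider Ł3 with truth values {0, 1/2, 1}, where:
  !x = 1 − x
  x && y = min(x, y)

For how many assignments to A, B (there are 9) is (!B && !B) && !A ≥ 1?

1

A = 0, B = 0 ↦ 1  ≥
A = 0, B = 1/2 ↦ 1/2  <
A = 0, B = 1 ↦ 0  <
A = 1/2, B = 0 ↦ 1/2  <
A = 1/2, B = 1/2 ↦ 1/2  <
A = 1/2, B = 1 ↦ 0  <
A = 1, B = 0 ↦ 0  <
A = 1, B = 1/2 ↦ 0  <
A = 1, B = 1 ↦ 0  <
So 1 of the 9 assignments meets the threshold.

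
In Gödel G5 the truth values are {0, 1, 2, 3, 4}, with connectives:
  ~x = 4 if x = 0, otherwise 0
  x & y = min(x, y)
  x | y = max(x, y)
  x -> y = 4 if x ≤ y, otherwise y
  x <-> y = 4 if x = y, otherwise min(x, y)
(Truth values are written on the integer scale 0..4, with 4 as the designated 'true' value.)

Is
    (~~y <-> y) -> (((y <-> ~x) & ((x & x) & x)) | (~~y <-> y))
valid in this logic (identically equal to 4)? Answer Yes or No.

Yes

At x = 3, y = 3, for instance:
~y = ~3 = 0
~~y = ~0 = 4
~~y <-> y = 4 <-> 3 = 3
~x = ~3 = 0
y <-> ~x = 3 <-> 0 = 0
x & x = 3 & 3 = 3
(x & x) & x = 3 & 3 = 3
(y <-> ~x) & ((x & x) & x) = 0 & 3 = 0
((y <-> ~x) & ((x & x) & x)) | (~~y <-> y) = 0 | 3 = 3
(~~y <-> y) -> (((y <-> ~x) & ((x & x) & x)) | (~~y <-> y)) = 3 -> 3 = 4
and checking the remaining 24 assignments likewise gives ≥ 4 in every case.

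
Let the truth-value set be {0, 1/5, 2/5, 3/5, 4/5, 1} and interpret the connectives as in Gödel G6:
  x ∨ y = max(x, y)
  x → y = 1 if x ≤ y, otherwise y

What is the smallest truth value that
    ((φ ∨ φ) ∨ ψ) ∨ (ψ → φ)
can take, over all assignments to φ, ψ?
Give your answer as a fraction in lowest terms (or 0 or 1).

Take φ = 0, ψ = 1/5:
φ ∨ φ = 0 ∨ 0 = 0
(φ ∨ φ) ∨ ψ = 0 ∨ 1/5 = 1/5
ψ → φ = 1/5 → 0 = 0
((φ ∨ φ) ∨ ψ) ∨ (ψ → φ) = 1/5 ∨ 0 = 1/5
No assignment yields a value below 1/5, so this is the minimum.

1/5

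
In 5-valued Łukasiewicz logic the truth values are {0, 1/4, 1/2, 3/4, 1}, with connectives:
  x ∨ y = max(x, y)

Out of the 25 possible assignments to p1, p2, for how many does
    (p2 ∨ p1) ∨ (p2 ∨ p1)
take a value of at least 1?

9

value 1: 9 assignments (counts)
value 3/4: 7 assignments
value 1/2: 5 assignments
value 1/4: 3 assignments
value 0: 1 assignment
So 9 of the 25 assignments meet the threshold.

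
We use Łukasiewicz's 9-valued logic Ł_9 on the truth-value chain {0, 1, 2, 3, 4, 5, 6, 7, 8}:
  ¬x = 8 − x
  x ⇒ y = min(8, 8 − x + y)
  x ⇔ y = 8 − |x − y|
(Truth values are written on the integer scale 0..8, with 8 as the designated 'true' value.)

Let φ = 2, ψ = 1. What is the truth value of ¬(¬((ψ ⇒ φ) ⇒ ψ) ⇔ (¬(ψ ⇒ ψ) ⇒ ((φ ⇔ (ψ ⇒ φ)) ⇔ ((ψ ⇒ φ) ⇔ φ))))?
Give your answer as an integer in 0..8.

1

ψ ⇒ φ = 1 ⇒ 2 = 8
(ψ ⇒ φ) ⇒ ψ = 8 ⇒ 1 = 1
¬((ψ ⇒ φ) ⇒ ψ) = ¬1 = 7
ψ ⇒ ψ = 1 ⇒ 1 = 8
¬(ψ ⇒ ψ) = ¬8 = 0
ψ ⇒ φ = 1 ⇒ 2 = 8
φ ⇔ (ψ ⇒ φ) = 2 ⇔ 8 = 2
ψ ⇒ φ = 1 ⇒ 2 = 8
(ψ ⇒ φ) ⇔ φ = 8 ⇔ 2 = 2
(φ ⇔ (ψ ⇒ φ)) ⇔ ((ψ ⇒ φ) ⇔ φ) = 2 ⇔ 2 = 8
¬(ψ ⇒ ψ) ⇒ ((φ ⇔ (ψ ⇒ φ)) ⇔ ((ψ ⇒ φ) ⇔ φ)) = 0 ⇒ 8 = 8
¬((ψ ⇒ φ) ⇒ ψ) ⇔ (¬(ψ ⇒ ψ) ⇒ ((φ ⇔ (ψ ⇒ φ)) ⇔ ((ψ ⇒ φ) ⇔ φ))) = 7 ⇔ 8 = 7
¬(¬((ψ ⇒ φ) ⇒ ψ) ⇔ (¬(ψ ⇒ ψ) ⇒ ((φ ⇔ (ψ ⇒ φ)) ⇔ ((ψ ⇒ φ) ⇔ φ)))) = ¬7 = 1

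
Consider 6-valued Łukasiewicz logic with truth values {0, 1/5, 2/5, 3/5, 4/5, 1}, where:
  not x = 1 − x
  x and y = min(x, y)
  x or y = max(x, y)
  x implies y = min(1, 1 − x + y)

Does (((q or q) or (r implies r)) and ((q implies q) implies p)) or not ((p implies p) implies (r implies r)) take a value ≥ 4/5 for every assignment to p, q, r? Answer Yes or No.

No

Counterexample: take p = 0, q = 0, r = 0.
q or q = 0 or 0 = 0
r implies r = 0 implies 0 = 1
(q or q) or (r implies r) = 0 or 1 = 1
q implies q = 0 implies 0 = 1
(q implies q) implies p = 1 implies 0 = 0
((q or q) or (r implies r)) and ((q implies q) implies p) = 1 and 0 = 0
p implies p = 0 implies 0 = 1
r implies r = 0 implies 0 = 1
(p implies p) implies (r implies r) = 1 implies 1 = 1
not ((p implies p) implies (r implies r)) = not 1 = 0
(((q or q) or (r implies r)) and ((q implies q) implies p)) or not ((p implies p) implies (r implies r)) = 0 or 0 = 0
This gives 0, which is below 4/5.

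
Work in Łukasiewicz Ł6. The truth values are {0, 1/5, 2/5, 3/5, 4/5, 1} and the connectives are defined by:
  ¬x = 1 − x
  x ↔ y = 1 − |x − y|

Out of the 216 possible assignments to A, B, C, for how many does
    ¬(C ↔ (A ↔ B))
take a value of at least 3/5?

value 1: 8 assignments (counts)
value 4/5: 22 assignments (counts)
value 3/5: 36 assignments (counts)
value 2/5: 50 assignments
value 1/5: 64 assignments
value 0: 36 assignments
So 66 of the 216 assignments meet the threshold.

66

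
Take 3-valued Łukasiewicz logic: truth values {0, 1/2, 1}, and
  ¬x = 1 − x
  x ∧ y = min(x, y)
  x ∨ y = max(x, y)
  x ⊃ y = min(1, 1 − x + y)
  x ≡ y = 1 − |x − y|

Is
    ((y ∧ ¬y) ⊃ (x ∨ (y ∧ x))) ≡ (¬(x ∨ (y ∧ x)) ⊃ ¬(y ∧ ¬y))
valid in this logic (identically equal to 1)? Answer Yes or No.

Yes

x = 0, y = 0 ↦ 1
x = 0, y = 1/2 ↦ 1
x = 0, y = 1 ↦ 1
x = 1/2, y = 0 ↦ 1
x = 1/2, y = 1/2 ↦ 1
x = 1/2, y = 1 ↦ 1
x = 1, y = 0 ↦ 1
x = 1, y = 1/2 ↦ 1
x = 1, y = 1 ↦ 1
Every assignment gives a value ≥ 1.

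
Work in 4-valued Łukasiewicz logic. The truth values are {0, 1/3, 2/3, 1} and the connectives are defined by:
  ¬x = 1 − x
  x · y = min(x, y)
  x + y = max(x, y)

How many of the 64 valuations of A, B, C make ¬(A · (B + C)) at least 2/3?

40

value 1: 19 assignments (counts)
value 2/3: 21 assignments (counts)
value 1/3: 17 assignments
value 0: 7 assignments
So 40 of the 64 assignments meet the threshold.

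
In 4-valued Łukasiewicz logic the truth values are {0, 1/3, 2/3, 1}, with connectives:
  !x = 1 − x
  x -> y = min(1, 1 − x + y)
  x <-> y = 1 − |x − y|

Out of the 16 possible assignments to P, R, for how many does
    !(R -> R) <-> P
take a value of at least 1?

P = 0, R = 0 ↦ 1  ≥
P = 0, R = 1/3 ↦ 1  ≥
P = 0, R = 2/3 ↦ 1  ≥
P = 0, R = 1 ↦ 1  ≥
P = 1/3, R = 0 ↦ 2/3  <
P = 1/3, R = 1/3 ↦ 2/3  <
P = 1/3, R = 2/3 ↦ 2/3  <
P = 1/3, R = 1 ↦ 2/3  <
P = 2/3, R = 0 ↦ 1/3  <
P = 2/3, R = 1/3 ↦ 1/3  <
P = 2/3, R = 2/3 ↦ 1/3  <
P = 2/3, R = 1 ↦ 1/3  <
P = 1, R = 0 ↦ 0  <
P = 1, R = 1/3 ↦ 0  <
P = 1, R = 2/3 ↦ 0  <
P = 1, R = 1 ↦ 0  <
So 4 of the 16 assignments meet the threshold.

4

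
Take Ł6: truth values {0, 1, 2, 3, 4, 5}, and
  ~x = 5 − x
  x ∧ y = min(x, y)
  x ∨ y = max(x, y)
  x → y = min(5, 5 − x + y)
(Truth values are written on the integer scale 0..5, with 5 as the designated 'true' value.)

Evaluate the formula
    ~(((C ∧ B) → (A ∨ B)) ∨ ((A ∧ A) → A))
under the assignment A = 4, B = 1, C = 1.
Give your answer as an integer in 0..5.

C ∧ B = 1 ∧ 1 = 1
A ∨ B = 4 ∨ 1 = 4
(C ∧ B) → (A ∨ B) = 1 → 4 = 5
A ∧ A = 4 ∧ 4 = 4
(A ∧ A) → A = 4 → 4 = 5
((C ∧ B) → (A ∨ B)) ∨ ((A ∧ A) → A) = 5 ∨ 5 = 5
~(((C ∧ B) → (A ∨ B)) ∨ ((A ∧ A) → A)) = ~5 = 0

0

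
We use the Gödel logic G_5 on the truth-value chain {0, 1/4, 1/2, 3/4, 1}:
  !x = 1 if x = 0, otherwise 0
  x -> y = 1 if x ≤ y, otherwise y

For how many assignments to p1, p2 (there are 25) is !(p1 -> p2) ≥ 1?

value 1: 4 assignments (counts)
value 0: 21 assignments
So 4 of the 25 assignments meet the threshold.

4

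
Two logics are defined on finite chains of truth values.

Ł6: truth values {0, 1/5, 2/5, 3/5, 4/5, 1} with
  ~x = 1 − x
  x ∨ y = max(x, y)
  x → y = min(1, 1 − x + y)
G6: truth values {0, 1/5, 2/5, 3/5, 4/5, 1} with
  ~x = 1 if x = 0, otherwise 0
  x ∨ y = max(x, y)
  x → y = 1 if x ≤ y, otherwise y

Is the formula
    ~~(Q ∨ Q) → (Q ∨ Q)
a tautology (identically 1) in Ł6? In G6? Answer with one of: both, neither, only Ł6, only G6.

In Ł6: every assignment gives 1 — tautology.
In G6: at Q = 1/5 the value is 1/5 — not a tautology.

only Ł6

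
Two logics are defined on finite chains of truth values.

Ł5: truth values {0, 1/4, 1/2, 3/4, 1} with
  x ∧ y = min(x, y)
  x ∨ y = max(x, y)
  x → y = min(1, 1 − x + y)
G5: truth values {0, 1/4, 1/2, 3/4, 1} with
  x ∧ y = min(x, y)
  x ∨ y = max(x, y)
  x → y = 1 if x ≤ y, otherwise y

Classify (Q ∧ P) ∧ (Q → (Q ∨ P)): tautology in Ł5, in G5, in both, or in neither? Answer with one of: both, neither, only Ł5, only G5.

neither

In Ł5: at P = 0, Q = 0 the value is 0 — not a tautology.
In G5: at P = 0, Q = 0 the value is 0 — not a tautology.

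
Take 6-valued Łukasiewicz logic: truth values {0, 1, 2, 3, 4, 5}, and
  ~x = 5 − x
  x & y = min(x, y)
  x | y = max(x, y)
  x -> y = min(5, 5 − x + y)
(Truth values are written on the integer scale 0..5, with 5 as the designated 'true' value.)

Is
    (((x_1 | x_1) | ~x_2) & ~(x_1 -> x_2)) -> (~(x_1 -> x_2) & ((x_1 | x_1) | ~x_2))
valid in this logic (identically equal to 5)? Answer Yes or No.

At x_1 = 4, x_2 = 5, for instance:
x_1 | x_1 = 4 | 4 = 4
~x_2 = ~5 = 0
(x_1 | x_1) | ~x_2 = 4 | 0 = 4
x_1 -> x_2 = 4 -> 5 = 5
~(x_1 -> x_2) = ~5 = 0
((x_1 | x_1) | ~x_2) & ~(x_1 -> x_2) = 4 & 0 = 0
~(x_1 -> x_2) & ((x_1 | x_1) | ~x_2) = 0 & 4 = 0
(((x_1 | x_1) | ~x_2) & ~(x_1 -> x_2)) -> (~(x_1 -> x_2) & ((x_1 | x_1) | ~x_2)) = 0 -> 0 = 5
and checking the remaining 35 assignments likewise gives ≥ 5 in every case.

Yes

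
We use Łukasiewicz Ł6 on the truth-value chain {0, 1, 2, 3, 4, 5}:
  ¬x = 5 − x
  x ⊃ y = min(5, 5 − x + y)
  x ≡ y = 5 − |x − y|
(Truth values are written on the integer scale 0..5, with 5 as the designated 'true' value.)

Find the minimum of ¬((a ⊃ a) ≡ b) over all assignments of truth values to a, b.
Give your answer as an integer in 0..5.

0

Take a = 0, b = 5:
a ⊃ a = 0 ⊃ 0 = 5
(a ⊃ a) ≡ b = 5 ≡ 5 = 5
¬((a ⊃ a) ≡ b) = ¬5 = 0
No assignment yields a value below 0, so this is the minimum.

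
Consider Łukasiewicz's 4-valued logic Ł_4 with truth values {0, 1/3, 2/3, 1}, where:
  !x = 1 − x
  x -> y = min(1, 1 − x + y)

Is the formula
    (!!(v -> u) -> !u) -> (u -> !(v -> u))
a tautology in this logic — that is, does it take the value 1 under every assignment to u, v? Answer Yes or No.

Yes

u = 0, v = 0 ↦ 1
u = 0, v = 1/3 ↦ 1
u = 0, v = 2/3 ↦ 1
u = 0, v = 1 ↦ 1
u = 1/3, v = 0 ↦ 1
u = 1/3, v = 1/3 ↦ 1
u = 1/3, v = 2/3 ↦ 1
u = 1/3, v = 1 ↦ 1
u = 2/3, v = 0 ↦ 1
u = 2/3, v = 1/3 ↦ 1
u = 2/3, v = 2/3 ↦ 1
u = 2/3, v = 1 ↦ 1
u = 1, v = 0 ↦ 1
u = 1, v = 1/3 ↦ 1
u = 1, v = 2/3 ↦ 1
u = 1, v = 1 ↦ 1
Every assignment gives a value ≥ 1.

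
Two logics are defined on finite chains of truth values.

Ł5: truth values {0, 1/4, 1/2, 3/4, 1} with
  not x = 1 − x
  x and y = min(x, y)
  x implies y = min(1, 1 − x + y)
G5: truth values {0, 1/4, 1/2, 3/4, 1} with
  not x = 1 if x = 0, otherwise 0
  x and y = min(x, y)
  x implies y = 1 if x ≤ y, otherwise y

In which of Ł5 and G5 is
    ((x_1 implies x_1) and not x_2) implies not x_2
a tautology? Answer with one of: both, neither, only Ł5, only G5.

both

In Ł5: every assignment gives 1 — tautology.
In G5: every assignment gives 1 — tautology.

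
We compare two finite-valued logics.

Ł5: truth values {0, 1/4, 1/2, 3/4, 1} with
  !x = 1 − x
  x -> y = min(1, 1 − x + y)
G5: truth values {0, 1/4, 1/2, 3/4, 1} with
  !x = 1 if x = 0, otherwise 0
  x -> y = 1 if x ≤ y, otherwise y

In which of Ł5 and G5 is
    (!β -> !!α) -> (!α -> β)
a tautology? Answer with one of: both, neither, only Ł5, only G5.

In Ł5: every assignment gives 1 — tautology.
In G5: at α = 0, β = 1/4 the value is 1/4 — not a tautology.

only Ł5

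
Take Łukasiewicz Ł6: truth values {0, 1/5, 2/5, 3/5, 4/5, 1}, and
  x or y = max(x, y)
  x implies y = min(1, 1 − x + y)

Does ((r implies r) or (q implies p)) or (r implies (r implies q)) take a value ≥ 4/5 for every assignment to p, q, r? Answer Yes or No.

Yes

At p = 2/5, q = 2/5, r = 3/5, for instance:
r implies r = 3/5 implies 3/5 = 1
q implies p = 2/5 implies 2/5 = 1
(r implies r) or (q implies p) = 1 or 1 = 1
r implies q = 3/5 implies 2/5 = 4/5
r implies (r implies q) = 3/5 implies 4/5 = 1
((r implies r) or (q implies p)) or (r implies (r implies q)) = 1 or 1 = 1
and checking the remaining 215 assignments likewise gives ≥ 4/5 in every case.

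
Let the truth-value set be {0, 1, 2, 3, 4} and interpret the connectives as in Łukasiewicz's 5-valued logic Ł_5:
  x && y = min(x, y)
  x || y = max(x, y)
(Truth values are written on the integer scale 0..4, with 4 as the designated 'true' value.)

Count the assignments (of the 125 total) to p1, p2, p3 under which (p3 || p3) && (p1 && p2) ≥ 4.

value 4: 1 assignment (counts)
value 3: 7 assignments
value 2: 19 assignments
value 1: 37 assignments
value 0: 61 assignments
So 1 of the 125 assignments meets the threshold.

1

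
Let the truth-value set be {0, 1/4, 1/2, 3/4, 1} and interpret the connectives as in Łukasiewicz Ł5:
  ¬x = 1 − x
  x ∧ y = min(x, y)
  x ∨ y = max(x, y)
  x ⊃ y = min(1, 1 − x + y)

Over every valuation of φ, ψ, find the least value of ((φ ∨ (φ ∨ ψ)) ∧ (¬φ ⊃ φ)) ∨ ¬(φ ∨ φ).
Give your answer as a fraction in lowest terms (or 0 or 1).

Take φ = 1/2, ψ = 0:
φ ∨ ψ = 1/2 ∨ 0 = 1/2
φ ∨ (φ ∨ ψ) = 1/2 ∨ 1/2 = 1/2
¬φ = ¬1/2 = 1/2
¬φ ⊃ φ = 1/2 ⊃ 1/2 = 1
(φ ∨ (φ ∨ ψ)) ∧ (¬φ ⊃ φ) = 1/2 ∧ 1 = 1/2
φ ∨ φ = 1/2 ∨ 1/2 = 1/2
¬(φ ∨ φ) = ¬1/2 = 1/2
((φ ∨ (φ ∨ ψ)) ∧ (¬φ ⊃ φ)) ∨ ¬(φ ∨ φ) = 1/2 ∨ 1/2 = 1/2
No assignment yields a value below 1/2, so this is the minimum.

1/2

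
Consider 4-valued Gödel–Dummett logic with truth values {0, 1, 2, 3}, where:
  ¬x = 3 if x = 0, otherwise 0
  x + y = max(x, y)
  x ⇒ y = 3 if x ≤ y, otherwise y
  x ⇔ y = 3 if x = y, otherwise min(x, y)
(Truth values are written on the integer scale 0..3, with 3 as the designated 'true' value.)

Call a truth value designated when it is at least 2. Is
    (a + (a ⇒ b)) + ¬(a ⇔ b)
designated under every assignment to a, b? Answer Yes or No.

a = 0, b = 0 ↦ 3
a = 0, b = 1 ↦ 3
a = 0, b = 2 ↦ 3
a = 0, b = 3 ↦ 3
a = 1, b = 0 ↦ 3
a = 1, b = 1 ↦ 3
a = 1, b = 2 ↦ 3
a = 1, b = 3 ↦ 3
a = 2, b = 0 ↦ 3
a = 2, b = 1 ↦ 2
a = 2, b = 2 ↦ 3
a = 2, b = 3 ↦ 3
a = 3, b = 0 ↦ 3
a = 3, b = 1 ↦ 3
a = 3, b = 2 ↦ 3
a = 3, b = 3 ↦ 3
Every assignment gives a value ≥ 2.

Yes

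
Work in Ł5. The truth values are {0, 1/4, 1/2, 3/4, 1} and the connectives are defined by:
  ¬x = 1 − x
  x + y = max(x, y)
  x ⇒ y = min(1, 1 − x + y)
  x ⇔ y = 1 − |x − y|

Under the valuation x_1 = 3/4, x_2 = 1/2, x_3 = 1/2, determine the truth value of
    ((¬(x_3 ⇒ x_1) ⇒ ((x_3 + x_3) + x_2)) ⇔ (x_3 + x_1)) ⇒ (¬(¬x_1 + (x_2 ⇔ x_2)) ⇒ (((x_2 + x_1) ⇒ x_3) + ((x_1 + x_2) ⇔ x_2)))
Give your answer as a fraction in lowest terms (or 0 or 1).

x_3 ⇒ x_1 = 1/2 ⇒ 3/4 = 1
¬(x_3 ⇒ x_1) = ¬1 = 0
x_3 + x_3 = 1/2 + 1/2 = 1/2
(x_3 + x_3) + x_2 = 1/2 + 1/2 = 1/2
¬(x_3 ⇒ x_1) ⇒ ((x_3 + x_3) + x_2) = 0 ⇒ 1/2 = 1
x_3 + x_1 = 1/2 + 3/4 = 3/4
(¬(x_3 ⇒ x_1) ⇒ ((x_3 + x_3) + x_2)) ⇔ (x_3 + x_1) = 1 ⇔ 3/4 = 3/4
¬x_1 = ¬3/4 = 1/4
x_2 ⇔ x_2 = 1/2 ⇔ 1/2 = 1
¬x_1 + (x_2 ⇔ x_2) = 1/4 + 1 = 1
¬(¬x_1 + (x_2 ⇔ x_2)) = ¬1 = 0
x_2 + x_1 = 1/2 + 3/4 = 3/4
(x_2 + x_1) ⇒ x_3 = 3/4 ⇒ 1/2 = 3/4
x_1 + x_2 = 3/4 + 1/2 = 3/4
(x_1 + x_2) ⇔ x_2 = 3/4 ⇔ 1/2 = 3/4
((x_2 + x_1) ⇒ x_3) + ((x_1 + x_2) ⇔ x_2) = 3/4 + 3/4 = 3/4
¬(¬x_1 + (x_2 ⇔ x_2)) ⇒ (((x_2 + x_1) ⇒ x_3) + ((x_1 + x_2) ⇔ x_2)) = 0 ⇒ 3/4 = 1
((¬(x_3 ⇒ x_1) ⇒ ((x_3 + x_3) + x_2)) ⇔ (x_3 + x_1)) ⇒ (¬(¬x_1 + (x_2 ⇔ x_2)) ⇒ (((x_2 + x_1) ⇒ x_3) + ((x_1 + x_2) ⇔ x_2))) = 3/4 ⇒ 1 = 1

1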